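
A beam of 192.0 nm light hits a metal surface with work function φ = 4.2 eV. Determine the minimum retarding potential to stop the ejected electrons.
2.2575 V

The stopping potential V_s satisfies: eV_s = KE_max

First, find KE_max using Einstein's equation:
E_photon = hc/λ = 6.4575 eV
KE_max = E_photon - φ = 6.4575 - 4.2 = 2.2575 eV

Since eV_s = KE_max:
V_s = KE_max/e = 2.2575 V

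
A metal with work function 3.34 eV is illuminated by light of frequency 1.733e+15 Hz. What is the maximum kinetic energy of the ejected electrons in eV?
3.8271 eV

Using Einstein's photoelectric equation: KE_max = hf - φ

First, calculate the photon energy:
E_photon = hf = (6.626×10⁻³⁴ J·s)(1.733e+15 Hz)
E_photon = 7.1671 eV

Then, the maximum kinetic energy:
KE_max = E_photon - φ = 7.1671 eV - 3.34 eV = 3.8271 eV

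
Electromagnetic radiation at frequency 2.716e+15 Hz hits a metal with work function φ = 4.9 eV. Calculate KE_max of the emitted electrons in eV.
6.3325 eV

Using Einstein's photoelectric equation: KE_max = hf - φ

First, calculate the photon energy:
E_photon = hf = (6.626×10⁻³⁴ J·s)(2.716e+15 Hz)
E_photon = 11.2325 eV

Then, the maximum kinetic energy:
KE_max = E_photon - φ = 11.2325 eV - 4.9 eV = 6.3325 eV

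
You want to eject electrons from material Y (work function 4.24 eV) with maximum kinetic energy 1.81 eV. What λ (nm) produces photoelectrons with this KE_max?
204.93 nm

From Einstein's equation: KE_max = hc/λ - φ

Rearranging for λ:
hc/λ = KE_max + φ
λ = hc/(KE_max + φ)

Required photon energy:
E_photon = KE_max + φ = 1.81 + 4.24 = 6.05 eV

Required wavelength:
λ = hc/E_photon = (6.626×10⁻³⁴)(3×10⁸) / (6.05 × 1.602×10⁻¹⁹)
λ = 204.93 nm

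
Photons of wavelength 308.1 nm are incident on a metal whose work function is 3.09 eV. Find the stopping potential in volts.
0.9342 V

The stopping potential V_s satisfies: eV_s = KE_max

First, find KE_max using Einstein's equation:
E_photon = hc/λ = 4.0242 eV
KE_max = E_photon - φ = 4.0242 - 3.09 = 0.9342 eV

Since eV_s = KE_max:
V_s = KE_max/e = 0.9342 V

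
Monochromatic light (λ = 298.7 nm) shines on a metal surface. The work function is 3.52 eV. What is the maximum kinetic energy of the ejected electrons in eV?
0.6308 eV

Using Einstein's photoelectric equation: KE_max = hf - φ = hc/λ - φ

First, calculate the photon energy:
E_photon = hc/λ = (6.626×10⁻³⁴ J·s)(3×10⁸ m/s) / (298.7×10⁻⁹ m)
E_photon = 4.1508 eV

Then, the maximum kinetic energy:
KE_max = E_photon - φ = 4.1508 eV - 3.52 eV = 0.6308 eV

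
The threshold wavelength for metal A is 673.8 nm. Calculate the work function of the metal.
1.84 eV

At the threshold wavelength, photon energy equals work function:
φ = hc/λ₀

Calculating:
φ = (6.626×10⁻³⁴ J·s)(3×10⁸ m/s) / (673.8×10⁻⁹ m)
φ = 1.84 eV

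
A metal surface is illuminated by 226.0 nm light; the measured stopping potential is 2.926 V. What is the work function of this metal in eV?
2.56 eV

The stopping potential gives the maximum kinetic energy: KE_max = eV_s = 2.926 eV

From Einstein's photoelectric equation: KE_max = hc/λ - φ
Rearranging: φ = hc/λ - KE_max

Calculate photon energy:
E_photon = hc/λ = (6.626×10⁻³⁴ J·s)(3×10⁸ m/s) / (226.0×10⁻⁹ m) = 5.4860 eV

Therefore:
φ = 5.4860 - 2.926 = 2.56 eV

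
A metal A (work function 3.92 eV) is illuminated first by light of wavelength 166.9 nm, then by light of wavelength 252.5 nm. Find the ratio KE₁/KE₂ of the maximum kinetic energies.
3.5431

Using Einstein's equation: KE_max = hc/λ - φ

For λ₁ = 166.9 nm:
E₁ = hc/λ₁ = 7.4287 eV
KE₁ = E₁ - φ = 7.4287 - 3.92 = 3.5087 eV

For λ₂ = 252.5 nm:
E₂ = hc/λ₂ = 4.9103 eV
KE₂ = E₂ - φ = 4.9103 - 3.92 = 0.9903 eV

Ratio: KE₁/KE₂ = 3.5087/0.9903 = 3.5431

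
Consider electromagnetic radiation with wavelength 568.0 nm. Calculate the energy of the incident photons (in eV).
2.1828 eV

Using E = hf = hc/λ:

E = hc/λ = (6.626×10⁻³⁴ J·s)(3×10⁸ m/s) / (568.0×10⁻⁹ m)
E = 2.1828 eV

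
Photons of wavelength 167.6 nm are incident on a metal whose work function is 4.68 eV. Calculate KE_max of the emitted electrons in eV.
2.7176 eV

Using Einstein's photoelectric equation: KE_max = hf - φ = hc/λ - φ

First, calculate the photon energy:
E_photon = hc/λ = (6.626×10⁻³⁴ J·s)(3×10⁸ m/s) / (167.6×10⁻⁹ m)
E_photon = 7.3976 eV

Then, the maximum kinetic energy:
KE_max = E_photon - φ = 7.3976 eV - 4.68 eV = 2.7176 eV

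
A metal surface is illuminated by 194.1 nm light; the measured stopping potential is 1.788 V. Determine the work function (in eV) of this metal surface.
4.60 eV

The stopping potential gives the maximum kinetic energy: KE_max = eV_s = 1.788 eV

From Einstein's photoelectric equation: KE_max = hc/λ - φ
Rearranging: φ = hc/λ - KE_max

Calculate photon energy:
E_photon = hc/λ = (6.626×10⁻³⁴ J·s)(3×10⁸ m/s) / (194.1×10⁻⁹ m) = 6.3876 eV

Therefore:
φ = 6.3876 - 1.788 = 4.60 eV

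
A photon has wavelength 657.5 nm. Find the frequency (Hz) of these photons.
4.5596e+14 Hz

Using the wave equation: c = fλ

Solving for frequency:
f = c/λ = (3×10⁸ m/s) / (657.5×10⁻⁹ m)
f = 4.5596e+14 Hz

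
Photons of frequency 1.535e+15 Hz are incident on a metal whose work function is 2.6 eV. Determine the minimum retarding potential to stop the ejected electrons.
3.7482 V

The stopping potential V_s satisfies: eV_s = KE_max

First, find KE_max using Einstein's equation:
E_photon = hf = (6.626×10⁻³⁴ J·s)(1.535e+15 Hz) = 6.3482 eV
KE_max = E_photon - φ = 6.3482 - 2.6 = 3.7482 eV

Since eV_s = KE_max:
V_s = KE_max/e = 3.7482 V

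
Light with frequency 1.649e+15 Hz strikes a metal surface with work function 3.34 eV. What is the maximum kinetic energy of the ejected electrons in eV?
3.4797 eV

Using Einstein's photoelectric equation: KE_max = hf - φ

First, calculate the photon energy:
E_photon = hf = (6.626×10⁻³⁴ J·s)(1.649e+15 Hz)
E_photon = 6.8197 eV

Then, the maximum kinetic energy:
KE_max = E_photon - φ = 6.8197 eV - 3.34 eV = 3.4797 eV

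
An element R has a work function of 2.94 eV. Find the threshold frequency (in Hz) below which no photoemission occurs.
7.1089e+14 Hz

The threshold frequency is when the photon energy equals the work function:
hf₀ = φ

Solving for f₀:
f₀ = φ/h = (2.94 eV × 1.602×10⁻¹⁹ J/eV) / (6.626×10⁻³⁴ J·s)
f₀ = 7.1089e+14 Hz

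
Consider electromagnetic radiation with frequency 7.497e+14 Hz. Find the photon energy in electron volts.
3.1005 eV

Using E = hf:

E = hf = (6.626×10⁻³⁴ J·s)(7.497e+14 Hz)
E = 3.1005 eV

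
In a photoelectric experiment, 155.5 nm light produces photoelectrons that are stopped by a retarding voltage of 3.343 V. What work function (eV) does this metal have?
4.63 eV

The stopping potential gives the maximum kinetic energy: KE_max = eV_s = 3.343 eV

From Einstein's photoelectric equation: KE_max = hc/λ - φ
Rearranging: φ = hc/λ - KE_max

Calculate photon energy:
E_photon = hc/λ = (6.626×10⁻³⁴ J·s)(3×10⁸ m/s) / (155.5×10⁻⁹ m) = 7.9733 eV

Therefore:
φ = 7.9733 - 3.343 = 4.63 eV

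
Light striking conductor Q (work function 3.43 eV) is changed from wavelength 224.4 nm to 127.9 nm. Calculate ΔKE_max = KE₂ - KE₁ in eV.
4.1687 eV

Using Einstein's equation: KE_max = hc/λ - φ

For λ₁ = 224.4 nm:
KE₁ = hc/λ₁ - φ = 5.5251 - 3.43 = 2.0951 eV

For λ₂ = 127.9 nm:
KE₂ = hc/λ₂ - φ = 9.6938 - 3.43 = 6.2638 eV

Change in KE:
ΔKE = KE₂ - KE₁ = 6.2638 - 2.0951 = 4.1687 eV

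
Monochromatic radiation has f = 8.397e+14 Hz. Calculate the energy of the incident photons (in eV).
3.4727 eV

Using E = hf:

E = hf = (6.626×10⁻³⁴ J·s)(8.397e+14 Hz)
E = 3.4727 eV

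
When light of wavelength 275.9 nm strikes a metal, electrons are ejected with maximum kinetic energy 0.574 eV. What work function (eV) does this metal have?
3.92 eV

From Einstein's photoelectric equation: KE_max = hf - φ = hc/λ - φ

Rearranging for φ:
φ = hc/λ - KE_max

Calculate photon energy:
E_photon = hc/λ = 4.4938 eV

Therefore:
φ = 4.4938 - 0.574 = 3.92 eV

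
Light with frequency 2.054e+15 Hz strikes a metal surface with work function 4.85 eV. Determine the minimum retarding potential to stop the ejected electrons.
3.6447 V

The stopping potential V_s satisfies: eV_s = KE_max

First, find KE_max using Einstein's equation:
E_photon = hf = (6.626×10⁻³⁴ J·s)(2.054e+15 Hz) = 8.4947 eV
KE_max = E_photon - φ = 8.4947 - 4.85 = 3.6447 eV

Since eV_s = KE_max:
V_s = KE_max/e = 3.6447 V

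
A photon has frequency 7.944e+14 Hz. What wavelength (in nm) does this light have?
377.38 nm

Using the wave equation: c = fλ

Solving for wavelength:
λ = c/f = (3×10⁸ m/s) / (7.944e+14 Hz)
λ = 377.38 nm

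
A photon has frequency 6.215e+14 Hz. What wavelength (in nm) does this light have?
482.37 nm

Using the wave equation: c = fλ

Solving for wavelength:
λ = c/f = (3×10⁸ m/s) / (6.215e+14 Hz)
λ = 482.37 nm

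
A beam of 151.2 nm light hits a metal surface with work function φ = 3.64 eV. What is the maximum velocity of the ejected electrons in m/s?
1.2665e+06 m/s

First, find the maximum kinetic energy:
E_photon = hc/λ = 8.2000 eV
KE_max = E_photon - φ = 8.2000 - 3.64 = 4.5600 eV

Convert to Joules: KE_max = 4.5600 × 1.602×10⁻¹⁹ J = 7.3059e-19 J

Then use KE = ½mv² to find velocity:
v = √(2·KE/m) = √(2 × 7.3059e-19 J / 9.109e-31 kg)
v = 1.2665e+06 m/s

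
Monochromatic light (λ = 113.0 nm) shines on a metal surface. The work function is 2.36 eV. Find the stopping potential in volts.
8.6121 V

The stopping potential V_s satisfies: eV_s = KE_max

First, find KE_max using Einstein's equation:
E_photon = hc/λ = 10.9721 eV
KE_max = E_photon - φ = 10.9721 - 2.36 = 8.6121 eV

Since eV_s = KE_max:
V_s = KE_max/e = 8.6121 V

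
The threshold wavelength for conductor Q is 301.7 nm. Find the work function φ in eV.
4.11 eV

At the threshold wavelength, photon energy equals work function:
φ = hc/λ₀

Calculating:
φ = (6.626×10⁻³⁴ J·s)(3×10⁸ m/s) / (301.7×10⁻⁹ m)
φ = 4.11 eV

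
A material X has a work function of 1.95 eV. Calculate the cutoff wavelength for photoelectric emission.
635.82 nm

The threshold wavelength is when the photon energy equals the work function:
hc/λ₀ = φ

Solving for λ₀:
λ₀ = hc/φ = (6.626×10⁻³⁴ J·s)(3×10⁸ m/s) / (1.95 eV × 1.602×10⁻¹⁹ J/eV)
λ₀ = 635.82 nm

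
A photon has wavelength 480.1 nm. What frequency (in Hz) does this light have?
6.2444e+14 Hz

Using the wave equation: c = fλ

Solving for frequency:
f = c/λ = (3×10⁸ m/s) / (480.1×10⁻⁹ m)
f = 6.2444e+14 Hz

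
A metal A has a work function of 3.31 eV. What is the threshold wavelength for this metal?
374.57 nm

The threshold wavelength is when the photon energy equals the work function:
hc/λ₀ = φ

Solving for λ₀:
λ₀ = hc/φ = (6.626×10⁻³⁴ J·s)(3×10⁸ m/s) / (3.31 eV × 1.602×10⁻¹⁹ J/eV)
λ₀ = 374.57 nm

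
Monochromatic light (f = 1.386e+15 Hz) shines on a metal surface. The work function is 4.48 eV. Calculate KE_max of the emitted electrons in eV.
1.2520 eV

Using Einstein's photoelectric equation: KE_max = hf - φ

First, calculate the photon energy:
E_photon = hf = (6.626×10⁻³⁴ J·s)(1.386e+15 Hz)
E_photon = 5.7320 eV

Then, the maximum kinetic energy:
KE_max = E_photon - φ = 5.7320 eV - 4.48 eV = 1.2520 eV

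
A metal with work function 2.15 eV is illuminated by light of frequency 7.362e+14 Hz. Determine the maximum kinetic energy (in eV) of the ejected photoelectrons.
0.8947 eV

Using Einstein's photoelectric equation: KE_max = hf - φ

First, calculate the photon energy:
E_photon = hf = (6.626×10⁻³⁴ J·s)(7.362e+14 Hz)
E_photon = 3.0447 eV

Then, the maximum kinetic energy:
KE_max = E_photon - φ = 3.0447 eV - 2.15 eV = 0.8947 eV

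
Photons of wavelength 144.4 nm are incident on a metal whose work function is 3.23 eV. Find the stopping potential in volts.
5.3562 V

The stopping potential V_s satisfies: eV_s = KE_max

First, find KE_max using Einstein's equation:
E_photon = hc/λ = 8.5862 eV
KE_max = E_photon - φ = 8.5862 - 3.23 = 5.3562 eV

Since eV_s = KE_max:
V_s = KE_max/e = 5.3562 V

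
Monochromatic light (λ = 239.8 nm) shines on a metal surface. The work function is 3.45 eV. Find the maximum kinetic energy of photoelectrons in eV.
1.7203 eV

Using Einstein's photoelectric equation: KE_max = hf - φ = hc/λ - φ

First, calculate the photon energy:
E_photon = hc/λ = (6.626×10⁻³⁴ J·s)(3×10⁸ m/s) / (239.8×10⁻⁹ m)
E_photon = 5.1703 eV

Then, the maximum kinetic energy:
KE_max = E_photon - φ = 5.1703 eV - 3.45 eV = 1.7203 eV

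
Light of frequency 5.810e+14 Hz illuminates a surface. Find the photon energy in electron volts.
2.4028 eV

Using E = hf:

E = hf = (6.626×10⁻³⁴ J·s)(5.810e+14 Hz)
E = 2.4028 eV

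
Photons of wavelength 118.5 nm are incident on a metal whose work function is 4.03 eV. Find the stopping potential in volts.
6.4328 V

The stopping potential V_s satisfies: eV_s = KE_max

First, find KE_max using Einstein's equation:
E_photon = hc/λ = 10.4628 eV
KE_max = E_photon - φ = 10.4628 - 4.03 = 6.4328 eV

Since eV_s = KE_max:
V_s = KE_max/e = 6.4328 V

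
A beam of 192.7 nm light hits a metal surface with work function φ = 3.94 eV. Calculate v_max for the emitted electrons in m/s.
9.3665e+05 m/s

First, find the maximum kinetic energy:
E_photon = hc/λ = 6.4341 eV
KE_max = E_photon - φ = 6.4341 - 3.94 = 2.4941 eV

Convert to Joules: KE_max = 2.4941 × 1.602×10⁻¹⁹ J = 3.9959e-19 J

Then use KE = ½mv² to find velocity:
v = √(2·KE/m) = √(2 × 3.9959e-19 J / 9.109e-31 kg)
v = 9.3665e+05 m/s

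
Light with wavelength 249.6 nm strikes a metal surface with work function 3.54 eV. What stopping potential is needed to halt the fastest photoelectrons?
1.4273 V

The stopping potential V_s satisfies: eV_s = KE_max

First, find KE_max using Einstein's equation:
E_photon = hc/λ = 4.9673 eV
KE_max = E_photon - φ = 4.9673 - 3.54 = 1.4273 eV

Since eV_s = KE_max:
V_s = KE_max/e = 1.4273 V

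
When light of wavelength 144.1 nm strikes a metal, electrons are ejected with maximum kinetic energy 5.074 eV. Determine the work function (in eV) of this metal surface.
3.53 eV

From Einstein's photoelectric equation: KE_max = hf - φ = hc/λ - φ

Rearranging for φ:
φ = hc/λ - KE_max

Calculate photon energy:
E_photon = hc/λ = 8.6040 eV

Therefore:
φ = 8.6040 - 5.074 = 3.53 eV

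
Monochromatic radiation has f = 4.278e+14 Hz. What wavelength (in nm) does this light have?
700.78 nm

Using the wave equation: c = fλ

Solving for wavelength:
λ = c/f = (3×10⁸ m/s) / (4.278e+14 Hz)
λ = 700.78 nm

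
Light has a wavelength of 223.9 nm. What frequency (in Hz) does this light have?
1.3390e+15 Hz

Using the wave equation: c = fλ

Solving for frequency:
f = c/λ = (3×10⁸ m/s) / (223.9×10⁻⁹ m)
f = 1.3390e+15 Hz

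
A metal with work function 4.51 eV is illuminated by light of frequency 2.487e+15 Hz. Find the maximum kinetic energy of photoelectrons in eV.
5.7754 eV

Using Einstein's photoelectric equation: KE_max = hf - φ

First, calculate the photon energy:
E_photon = hf = (6.626×10⁻³⁴ J·s)(2.487e+15 Hz)
E_photon = 10.2854 eV

Then, the maximum kinetic energy:
KE_max = E_photon - φ = 10.2854 eV - 4.51 eV = 5.7754 eV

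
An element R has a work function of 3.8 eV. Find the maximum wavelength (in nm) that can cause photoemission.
326.27 nm

The threshold wavelength is when the photon energy equals the work function:
hc/λ₀ = φ

Solving for λ₀:
λ₀ = hc/φ = (6.626×10⁻³⁴ J·s)(3×10⁸ m/s) / (3.8 eV × 1.602×10⁻¹⁹ J/eV)
λ₀ = 326.27 nm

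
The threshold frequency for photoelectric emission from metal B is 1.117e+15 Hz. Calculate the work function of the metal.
4.62 eV

At the threshold frequency, photon energy equals work function:
φ = hf₀

Calculating:
φ = (6.626×10⁻³⁴ J·s)(1.117e+15 Hz)
φ = 4.62 eV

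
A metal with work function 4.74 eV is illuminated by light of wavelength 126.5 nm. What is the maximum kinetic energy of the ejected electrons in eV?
5.0611 eV

Using Einstein's photoelectric equation: KE_max = hf - φ = hc/λ - φ

First, calculate the photon energy:
E_photon = hc/λ = (6.626×10⁻³⁴ J·s)(3×10⁸ m/s) / (126.5×10⁻⁹ m)
E_photon = 9.8011 eV

Then, the maximum kinetic energy:
KE_max = E_photon - φ = 9.8011 eV - 4.74 eV = 5.0611 eV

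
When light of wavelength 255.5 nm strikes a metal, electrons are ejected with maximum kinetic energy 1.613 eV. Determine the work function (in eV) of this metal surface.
3.24 eV

From Einstein's photoelectric equation: KE_max = hf - φ = hc/λ - φ

Rearranging for φ:
φ = hc/λ - KE_max

Calculate photon energy:
E_photon = hc/λ = 4.8526 eV

Therefore:
φ = 4.8526 - 1.613 = 3.24 eV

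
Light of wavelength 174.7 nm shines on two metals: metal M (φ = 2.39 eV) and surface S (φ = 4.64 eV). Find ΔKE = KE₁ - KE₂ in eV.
2.2500 eV

Using KE_max = hc/λ - φ for each metal:

Photon energy: E = hc/λ = 7.0970 eV

For metal M (φ₁ = 2.39 eV):
KE₁ = E - φ₁ = 7.0970 - 2.39 = 4.7070 eV

For surface S (φ₂ = 4.64 eV):
KE₂ = E - φ₂ = 7.0970 - 4.64 = 2.4570 eV

Difference:
ΔKE = KE₁ - KE₂ = 4.7070 - 2.4570 = 2.2500 eV

Note: The difference equals the difference in work functions: 4.64 - 2.39 = 2.25 eV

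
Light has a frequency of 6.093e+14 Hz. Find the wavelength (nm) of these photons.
492.03 nm

Using the wave equation: c = fλ

Solving for wavelength:
λ = c/f = (3×10⁸ m/s) / (6.093e+14 Hz)
λ = 492.03 nm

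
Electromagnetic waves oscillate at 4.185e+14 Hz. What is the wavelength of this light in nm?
716.35 nm

Using the wave equation: c = fλ

Solving for wavelength:
λ = c/f = (3×10⁸ m/s) / (4.185e+14 Hz)
λ = 716.35 nm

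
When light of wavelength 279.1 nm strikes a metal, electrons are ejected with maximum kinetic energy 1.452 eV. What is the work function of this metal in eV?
2.99 eV

From Einstein's photoelectric equation: KE_max = hf - φ = hc/λ - φ

Rearranging for φ:
φ = hc/λ - KE_max

Calculate photon energy:
E_photon = hc/λ = 4.4423 eV

Therefore:
φ = 4.4423 - 1.452 = 2.99 eV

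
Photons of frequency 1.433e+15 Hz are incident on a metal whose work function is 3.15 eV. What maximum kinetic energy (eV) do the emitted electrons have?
2.7764 eV

Using Einstein's photoelectric equation: KE_max = hf - φ

First, calculate the photon energy:
E_photon = hf = (6.626×10⁻³⁴ J·s)(1.433e+15 Hz)
E_photon = 5.9264 eV

Then, the maximum kinetic energy:
KE_max = E_photon - φ = 5.9264 eV - 3.15 eV = 2.7764 eV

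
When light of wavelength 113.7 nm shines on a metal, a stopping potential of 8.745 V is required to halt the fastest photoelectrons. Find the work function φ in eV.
2.16 eV

The stopping potential gives the maximum kinetic energy: KE_max = eV_s = 8.745 eV

From Einstein's photoelectric equation: KE_max = hc/λ - φ
Rearranging: φ = hc/λ - KE_max

Calculate photon energy:
E_photon = hc/λ = (6.626×10⁻³⁴ J·s)(3×10⁸ m/s) / (113.7×10⁻⁹ m) = 10.9045 eV

Therefore:
φ = 10.9045 - 8.745 = 2.16 eV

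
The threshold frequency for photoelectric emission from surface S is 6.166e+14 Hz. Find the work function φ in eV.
2.55 eV

At the threshold frequency, photon energy equals work function:
φ = hf₀

Calculating:
φ = (6.626×10⁻³⁴ J·s)(6.166e+14 Hz)
φ = 2.55 eV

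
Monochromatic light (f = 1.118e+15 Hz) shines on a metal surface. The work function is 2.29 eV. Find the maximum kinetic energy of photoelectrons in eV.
2.3337 eV

Using Einstein's photoelectric equation: KE_max = hf - φ

First, calculate the photon energy:
E_photon = hf = (6.626×10⁻³⁴ J·s)(1.118e+15 Hz)
E_photon = 4.6237 eV

Then, the maximum kinetic energy:
KE_max = E_photon - φ = 4.6237 eV - 2.29 eV = 2.3337 eV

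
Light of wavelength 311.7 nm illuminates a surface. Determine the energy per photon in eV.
3.9777 eV

Using E = hf = hc/λ:

E = hc/λ = (6.626×10⁻³⁴ J·s)(3×10⁸ m/s) / (311.7×10⁻⁹ m)
E = 3.9777 eV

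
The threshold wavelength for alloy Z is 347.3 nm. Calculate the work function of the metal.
3.57 eV

At the threshold wavelength, photon energy equals work function:
φ = hc/λ₀

Calculating:
φ = (6.626×10⁻³⁴ J·s)(3×10⁸ m/s) / (347.3×10⁻⁹ m)
φ = 3.57 eV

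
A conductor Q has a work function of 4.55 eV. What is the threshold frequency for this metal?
1.1002e+15 Hz

The threshold frequency is when the photon energy equals the work function:
hf₀ = φ

Solving for f₀:
f₀ = φ/h = (4.55 eV × 1.602×10⁻¹⁹ J/eV) / (6.626×10⁻³⁴ J·s)
f₀ = 1.1002e+15 Hz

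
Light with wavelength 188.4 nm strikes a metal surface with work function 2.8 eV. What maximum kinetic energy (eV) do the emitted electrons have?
3.7809 eV

Using Einstein's photoelectric equation: KE_max = hf - φ = hc/λ - φ

First, calculate the photon energy:
E_photon = hc/λ = (6.626×10⁻³⁴ J·s)(3×10⁸ m/s) / (188.4×10⁻⁹ m)
E_photon = 6.5809 eV

Then, the maximum kinetic energy:
KE_max = E_photon - φ = 6.5809 eV - 2.8 eV = 3.7809 eV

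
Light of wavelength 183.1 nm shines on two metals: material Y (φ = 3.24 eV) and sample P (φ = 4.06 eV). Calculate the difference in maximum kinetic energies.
0.8200 eV

Using KE_max = hc/λ - φ for each metal:

Photon energy: E = hc/λ = 6.7714 eV

For material Y (φ₁ = 3.24 eV):
KE₁ = E - φ₁ = 6.7714 - 3.24 = 3.5314 eV

For sample P (φ₂ = 4.06 eV):
KE₂ = E - φ₂ = 6.7714 - 4.06 = 2.7114 eV

Difference:
ΔKE = KE₁ - KE₂ = 3.5314 - 2.7114 = 0.8200 eV

Note: The difference equals the difference in work functions: 4.06 - 3.24 = 0.82 eV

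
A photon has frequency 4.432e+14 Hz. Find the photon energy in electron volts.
1.8329 eV

Using E = hf:

E = hf = (6.626×10⁻³⁴ J·s)(4.432e+14 Hz)
E = 1.8329 eV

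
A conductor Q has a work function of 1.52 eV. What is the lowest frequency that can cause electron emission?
3.6753e+14 Hz

The threshold frequency is when the photon energy equals the work function:
hf₀ = φ

Solving for f₀:
f₀ = φ/h = (1.52 eV × 1.602×10⁻¹⁹ J/eV) / (6.626×10⁻³⁴ J·s)
f₀ = 3.6753e+14 Hz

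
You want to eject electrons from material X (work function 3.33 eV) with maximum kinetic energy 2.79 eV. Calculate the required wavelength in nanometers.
202.59 nm

From Einstein's equation: KE_max = hc/λ - φ

Rearranging for λ:
hc/λ = KE_max + φ
λ = hc/(KE_max + φ)

Required photon energy:
E_photon = KE_max + φ = 2.79 + 3.33 = 6.12 eV

Required wavelength:
λ = hc/E_photon = (6.626×10⁻³⁴)(3×10⁸) / (6.12 × 1.602×10⁻¹⁹)
λ = 202.59 nm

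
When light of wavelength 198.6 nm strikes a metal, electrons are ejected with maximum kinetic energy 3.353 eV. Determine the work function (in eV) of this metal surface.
2.89 eV

From Einstein's photoelectric equation: KE_max = hf - φ = hc/λ - φ

Rearranging for φ:
φ = hc/λ - KE_max

Calculate photon energy:
E_photon = hc/λ = 6.2429 eV

Therefore:
φ = 6.2429 - 3.353 = 2.89 eV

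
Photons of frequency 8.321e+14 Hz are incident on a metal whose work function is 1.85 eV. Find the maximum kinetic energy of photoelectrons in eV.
1.5913 eV

Using Einstein's photoelectric equation: KE_max = hf - φ

First, calculate the photon energy:
E_photon = hf = (6.626×10⁻³⁴ J·s)(8.321e+14 Hz)
E_photon = 3.4413 eV

Then, the maximum kinetic energy:
KE_max = E_photon - φ = 3.4413 eV - 1.85 eV = 1.5913 eV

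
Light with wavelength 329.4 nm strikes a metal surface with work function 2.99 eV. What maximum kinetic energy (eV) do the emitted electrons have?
0.7739 eV

Using Einstein's photoelectric equation: KE_max = hf - φ = hc/λ - φ

First, calculate the photon energy:
E_photon = hc/λ = (6.626×10⁻³⁴ J·s)(3×10⁸ m/s) / (329.4×10⁻⁹ m)
E_photon = 3.7639 eV

Then, the maximum kinetic energy:
KE_max = E_photon - φ = 3.7639 eV - 2.99 eV = 0.7739 eV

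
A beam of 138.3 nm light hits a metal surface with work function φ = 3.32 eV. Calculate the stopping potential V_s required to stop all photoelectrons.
5.6449 V

The stopping potential V_s satisfies: eV_s = KE_max

First, find KE_max using Einstein's equation:
E_photon = hc/λ = 8.9649 eV
KE_max = E_photon - φ = 8.9649 - 3.32 = 5.6449 eV

Since eV_s = KE_max:
V_s = KE_max/e = 5.6449 V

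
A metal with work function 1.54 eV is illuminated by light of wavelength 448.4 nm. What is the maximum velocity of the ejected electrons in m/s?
6.5645e+05 m/s

First, find the maximum kinetic energy:
E_photon = hc/λ = 2.7650 eV
KE_max = E_photon - φ = 2.7650 - 1.54 = 1.2250 eV

Convert to Joules: KE_max = 1.2250 × 1.602×10⁻¹⁹ J = 1.9627e-19 J

Then use KE = ½mv² to find velocity:
v = √(2·KE/m) = √(2 × 1.9627e-19 J / 9.109e-31 kg)
v = 6.5645e+05 m/s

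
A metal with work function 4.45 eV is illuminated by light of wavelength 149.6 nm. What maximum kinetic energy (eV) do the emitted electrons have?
3.8377 eV

Using Einstein's photoelectric equation: KE_max = hf - φ = hc/λ - φ

First, calculate the photon energy:
E_photon = hc/λ = (6.626×10⁻³⁴ J·s)(3×10⁸ m/s) / (149.6×10⁻⁹ m)
E_photon = 8.2877 eV

Then, the maximum kinetic energy:
KE_max = E_photon - φ = 8.2877 eV - 4.45 eV = 3.8377 eV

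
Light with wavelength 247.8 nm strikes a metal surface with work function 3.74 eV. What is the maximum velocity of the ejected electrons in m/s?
6.6665e+05 m/s

First, find the maximum kinetic energy:
E_photon = hc/λ = 5.0034 eV
KE_max = E_photon - φ = 5.0034 - 3.74 = 1.2634 eV

Convert to Joules: KE_max = 1.2634 × 1.602×10⁻¹⁹ J = 2.0242e-19 J

Then use KE = ½mv² to find velocity:
v = √(2·KE/m) = √(2 × 2.0242e-19 J / 9.109e-31 kg)
v = 6.6665e+05 m/s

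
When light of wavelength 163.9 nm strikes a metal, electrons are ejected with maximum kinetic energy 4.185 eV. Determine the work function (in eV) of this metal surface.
3.38 eV

From Einstein's photoelectric equation: KE_max = hf - φ = hc/λ - φ

Rearranging for φ:
φ = hc/λ - KE_max

Calculate photon energy:
E_photon = hc/λ = 7.5646 eV

Therefore:
φ = 7.5646 - 4.185 = 3.38 eV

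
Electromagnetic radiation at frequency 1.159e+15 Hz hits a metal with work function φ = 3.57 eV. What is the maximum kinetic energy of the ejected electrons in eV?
1.2232 eV

Using Einstein's photoelectric equation: KE_max = hf - φ

First, calculate the photon energy:
E_photon = hf = (6.626×10⁻³⁴ J·s)(1.159e+15 Hz)
E_photon = 4.7932 eV

Then, the maximum kinetic energy:
KE_max = E_photon - φ = 4.7932 eV - 3.57 eV = 1.2232 eV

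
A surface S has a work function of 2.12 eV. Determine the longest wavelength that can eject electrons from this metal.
584.83 nm

The threshold wavelength is when the photon energy equals the work function:
hc/λ₀ = φ

Solving for λ₀:
λ₀ = hc/φ = (6.626×10⁻³⁴ J·s)(3×10⁸ m/s) / (2.12 eV × 1.602×10⁻¹⁹ J/eV)
λ₀ = 584.83 nm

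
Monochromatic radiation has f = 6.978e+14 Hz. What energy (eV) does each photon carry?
2.8859 eV

Using E = hf:

E = hf = (6.626×10⁻³⁴ J·s)(6.978e+14 Hz)
E = 2.8859 eV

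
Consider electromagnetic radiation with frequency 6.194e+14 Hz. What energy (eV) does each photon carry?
2.5616 eV

Using E = hf:

E = hf = (6.626×10⁻³⁴ J·s)(6.194e+14 Hz)
E = 2.5616 eV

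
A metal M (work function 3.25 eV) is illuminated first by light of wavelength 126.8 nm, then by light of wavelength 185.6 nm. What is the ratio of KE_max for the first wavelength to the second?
1.9031

Using Einstein's equation: KE_max = hc/λ - φ

For λ₁ = 126.8 nm:
E₁ = hc/λ₁ = 9.7779 eV
KE₁ = E₁ - φ = 9.7779 - 3.25 = 6.5279 eV

For λ₂ = 185.6 nm:
E₂ = hc/λ₂ = 6.6802 eV
KE₂ = E₂ - φ = 6.6802 - 3.25 = 3.4302 eV

Ratio: KE₁/KE₂ = 6.5279/3.4302 = 1.9031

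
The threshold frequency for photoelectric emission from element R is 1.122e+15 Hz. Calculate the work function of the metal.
4.64 eV

At the threshold frequency, photon energy equals work function:
φ = hf₀

Calculating:
φ = (6.626×10⁻³⁴ J·s)(1.122e+15 Hz)
φ = 4.64 eV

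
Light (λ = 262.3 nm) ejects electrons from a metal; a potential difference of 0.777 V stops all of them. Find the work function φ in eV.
3.95 eV

The stopping potential gives the maximum kinetic energy: KE_max = eV_s = 0.777 eV

From Einstein's photoelectric equation: KE_max = hc/λ - φ
Rearranging: φ = hc/λ - KE_max

Calculate photon energy:
E_photon = hc/λ = (6.626×10⁻³⁴ J·s)(3×10⁸ m/s) / (262.3×10⁻⁹ m) = 4.7268 eV

Therefore:
φ = 4.7268 - 0.777 = 3.95 eV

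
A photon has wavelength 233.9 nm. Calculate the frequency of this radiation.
1.2817e+15 Hz

Using the wave equation: c = fλ

Solving for frequency:
f = c/λ = (3×10⁸ m/s) / (233.9×10⁻⁹ m)
f = 1.2817e+15 Hz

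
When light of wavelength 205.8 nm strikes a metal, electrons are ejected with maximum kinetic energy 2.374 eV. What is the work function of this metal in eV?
3.65 eV

From Einstein's photoelectric equation: KE_max = hf - φ = hc/λ - φ

Rearranging for φ:
φ = hc/λ - KE_max

Calculate photon energy:
E_photon = hc/λ = 6.0245 eV

Therefore:
φ = 6.0245 - 2.374 = 3.65 eV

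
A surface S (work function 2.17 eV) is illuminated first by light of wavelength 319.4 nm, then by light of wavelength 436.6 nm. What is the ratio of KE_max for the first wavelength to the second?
2.5558

Using Einstein's equation: KE_max = hc/λ - φ

For λ₁ = 319.4 nm:
E₁ = hc/λ₁ = 3.8818 eV
KE₁ = E₁ - φ = 3.8818 - 2.17 = 1.7118 eV

For λ₂ = 436.6 nm:
E₂ = hc/λ₂ = 2.8398 eV
KE₂ = E₂ - φ = 2.8398 - 2.17 = 0.6698 eV

Ratio: KE₁/KE₂ = 1.7118/0.6698 = 2.5558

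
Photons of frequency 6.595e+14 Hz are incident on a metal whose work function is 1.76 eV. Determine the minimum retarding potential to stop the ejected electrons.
0.9675 V

The stopping potential V_s satisfies: eV_s = KE_max

First, find KE_max using Einstein's equation:
E_photon = hf = (6.626×10⁻³⁴ J·s)(6.595e+14 Hz) = 2.7275 eV
KE_max = E_photon - φ = 2.7275 - 1.76 = 0.9675 eV

Since eV_s = KE_max:
V_s = KE_max/e = 0.9675 V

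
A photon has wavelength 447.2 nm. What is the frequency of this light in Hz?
6.7038e+14 Hz

Using the wave equation: c = fλ

Solving for frequency:
f = c/λ = (3×10⁸ m/s) / (447.2×10⁻⁹ m)
f = 6.7038e+14 Hz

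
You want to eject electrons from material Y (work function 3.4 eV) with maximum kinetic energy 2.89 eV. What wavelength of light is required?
197.11 nm

From Einstein's equation: KE_max = hc/λ - φ

Rearranging for λ:
hc/λ = KE_max + φ
λ = hc/(KE_max + φ)

Required photon energy:
E_photon = KE_max + φ = 2.89 + 3.4 = 6.29 eV

Required wavelength:
λ = hc/E_photon = (6.626×10⁻³⁴)(3×10⁸) / (6.29 × 1.602×10⁻¹⁹)
λ = 197.11 nm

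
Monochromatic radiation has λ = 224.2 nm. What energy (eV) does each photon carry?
5.5301 eV

Using E = hf = hc/λ:

E = hc/λ = (6.626×10⁻³⁴ J·s)(3×10⁸ m/s) / (224.2×10⁻⁹ m)
E = 5.5301 eV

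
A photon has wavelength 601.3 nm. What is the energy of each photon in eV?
2.0619 eV

Using E = hf = hc/λ:

E = hc/λ = (6.626×10⁻³⁴ J·s)(3×10⁸ m/s) / (601.3×10⁻⁹ m)
E = 2.0619 eV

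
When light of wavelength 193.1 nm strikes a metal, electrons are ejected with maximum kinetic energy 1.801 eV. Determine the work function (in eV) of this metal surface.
4.62 eV

From Einstein's photoelectric equation: KE_max = hf - φ = hc/λ - φ

Rearranging for φ:
φ = hc/λ - KE_max

Calculate photon energy:
E_photon = hc/λ = 6.4207 eV

Therefore:
φ = 6.4207 - 1.801 = 4.62 eV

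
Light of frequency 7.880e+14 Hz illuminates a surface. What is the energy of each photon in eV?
3.2589 eV

Using E = hf:

E = hf = (6.626×10⁻³⁴ J·s)(7.880e+14 Hz)
E = 3.2589 eV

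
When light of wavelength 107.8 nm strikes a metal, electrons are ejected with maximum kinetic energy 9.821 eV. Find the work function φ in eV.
1.68 eV

From Einstein's photoelectric equation: KE_max = hf - φ = hc/λ - φ

Rearranging for φ:
φ = hc/λ - KE_max

Calculate photon energy:
E_photon = hc/λ = 11.5013 eV

Therefore:
φ = 11.5013 - 9.821 = 1.68 eV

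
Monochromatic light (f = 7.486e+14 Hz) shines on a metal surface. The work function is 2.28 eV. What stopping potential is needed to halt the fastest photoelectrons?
0.8160 V

The stopping potential V_s satisfies: eV_s = KE_max

First, find KE_max using Einstein's equation:
E_photon = hf = (6.626×10⁻³⁴ J·s)(7.486e+14 Hz) = 3.0960 eV
KE_max = E_photon - φ = 3.0960 - 2.28 = 0.8160 eV

Since eV_s = KE_max:
V_s = KE_max/e = 0.8160 V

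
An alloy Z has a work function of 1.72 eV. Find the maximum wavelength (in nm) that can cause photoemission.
720.84 nm

The threshold wavelength is when the photon energy equals the work function:
hc/λ₀ = φ

Solving for λ₀:
λ₀ = hc/φ = (6.626×10⁻³⁴ J·s)(3×10⁸ m/s) / (1.72 eV × 1.602×10⁻¹⁹ J/eV)
λ₀ = 720.84 nm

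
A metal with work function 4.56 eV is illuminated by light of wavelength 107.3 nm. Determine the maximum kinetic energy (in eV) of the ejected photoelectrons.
6.9949 eV

Using Einstein's photoelectric equation: KE_max = hf - φ = hc/λ - φ

First, calculate the photon energy:
E_photon = hc/λ = (6.626×10⁻³⁴ J·s)(3×10⁸ m/s) / (107.3×10⁻⁹ m)
E_photon = 11.5549 eV

Then, the maximum kinetic energy:
KE_max = E_photon - φ = 11.5549 eV - 4.56 eV = 6.9949 eV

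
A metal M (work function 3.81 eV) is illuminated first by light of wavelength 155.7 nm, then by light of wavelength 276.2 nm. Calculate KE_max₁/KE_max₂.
6.1170

Using Einstein's equation: KE_max = hc/λ - φ

For λ₁ = 155.7 nm:
E₁ = hc/λ₁ = 7.9630 eV
KE₁ = E₁ - φ = 7.9630 - 3.81 = 4.1530 eV

For λ₂ = 276.2 nm:
E₂ = hc/λ₂ = 4.4889 eV
KE₂ = E₂ - φ = 4.4889 - 3.81 = 0.6789 eV

Ratio: KE₁/KE₂ = 4.1530/0.6789 = 6.1170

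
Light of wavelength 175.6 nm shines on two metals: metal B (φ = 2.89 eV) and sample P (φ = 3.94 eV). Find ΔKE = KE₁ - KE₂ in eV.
1.0500 eV

Using KE_max = hc/λ - φ for each metal:

Photon energy: E = hc/λ = 7.0606 eV

For metal B (φ₁ = 2.89 eV):
KE₁ = E - φ₁ = 7.0606 - 2.89 = 4.1706 eV

For sample P (φ₂ = 3.94 eV):
KE₂ = E - φ₂ = 7.0606 - 3.94 = 3.1206 eV

Difference:
ΔKE = KE₁ - KE₂ = 4.1706 - 3.1206 = 1.0500 eV

Note: The difference equals the difference in work functions: 3.94 - 2.89 = 1.05 eV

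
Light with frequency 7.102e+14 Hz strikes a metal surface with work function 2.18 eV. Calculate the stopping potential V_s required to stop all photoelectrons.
0.7572 V

The stopping potential V_s satisfies: eV_s = KE_max

First, find KE_max using Einstein's equation:
E_photon = hf = (6.626×10⁻³⁴ J·s)(7.102e+14 Hz) = 2.9372 eV
KE_max = E_photon - φ = 2.9372 - 2.18 = 0.7572 eV

Since eV_s = KE_max:
V_s = KE_max/e = 0.7572 V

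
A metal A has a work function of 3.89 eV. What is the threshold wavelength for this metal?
318.73 nm

The threshold wavelength is when the photon energy equals the work function:
hc/λ₀ = φ

Solving for λ₀:
λ₀ = hc/φ = (6.626×10⁻³⁴ J·s)(3×10⁸ m/s) / (3.89 eV × 1.602×10⁻¹⁹ J/eV)
λ₀ = 318.73 nm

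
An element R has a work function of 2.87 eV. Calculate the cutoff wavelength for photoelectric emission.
432.00 nm

The threshold wavelength is when the photon energy equals the work function:
hc/λ₀ = φ

Solving for λ₀:
λ₀ = hc/φ = (6.626×10⁻³⁴ J·s)(3×10⁸ m/s) / (2.87 eV × 1.602×10⁻¹⁹ J/eV)
λ₀ = 432.00 nm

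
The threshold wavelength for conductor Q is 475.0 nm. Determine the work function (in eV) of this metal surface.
2.61 eV

At the threshold wavelength, photon energy equals work function:
φ = hc/λ₀

Calculating:
φ = (6.626×10⁻³⁴ J·s)(3×10⁸ m/s) / (475.0×10⁻⁹ m)
φ = 2.61 eV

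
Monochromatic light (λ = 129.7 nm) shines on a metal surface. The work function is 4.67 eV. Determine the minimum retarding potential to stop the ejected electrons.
4.8893 V

The stopping potential V_s satisfies: eV_s = KE_max

First, find KE_max using Einstein's equation:
E_photon = hc/λ = 9.5593 eV
KE_max = E_photon - φ = 9.5593 - 4.67 = 4.8893 eV

Since eV_s = KE_max:
V_s = KE_max/e = 4.8893 V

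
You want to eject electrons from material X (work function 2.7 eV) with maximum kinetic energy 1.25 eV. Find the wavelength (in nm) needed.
313.88 nm

From Einstein's equation: KE_max = hc/λ - φ

Rearranging for λ:
hc/λ = KE_max + φ
λ = hc/(KE_max + φ)

Required photon energy:
E_photon = KE_max + φ = 1.25 + 2.7 = 3.95 eV

Required wavelength:
λ = hc/E_photon = (6.626×10⁻³⁴)(3×10⁸) / (3.95 × 1.602×10⁻¹⁹)
λ = 313.88 nm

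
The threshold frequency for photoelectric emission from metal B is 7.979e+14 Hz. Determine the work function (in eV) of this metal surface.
3.30 eV

At the threshold frequency, photon energy equals work function:
φ = hf₀

Calculating:
φ = (6.626×10⁻³⁴ J·s)(7.979e+14 Hz)
φ = 3.30 eV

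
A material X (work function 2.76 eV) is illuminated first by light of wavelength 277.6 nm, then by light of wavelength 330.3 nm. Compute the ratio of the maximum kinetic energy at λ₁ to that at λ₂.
1.7171

Using Einstein's equation: KE_max = hc/λ - φ

For λ₁ = 277.6 nm:
E₁ = hc/λ₁ = 4.4663 eV
KE₁ = E₁ - φ = 4.4663 - 2.76 = 1.7063 eV

For λ₂ = 330.3 nm:
E₂ = hc/λ₂ = 3.7537 eV
KE₂ = E₂ - φ = 3.7537 - 2.76 = 0.9937 eV

Ratio: KE₁/KE₂ = 1.7063/0.9937 = 1.7171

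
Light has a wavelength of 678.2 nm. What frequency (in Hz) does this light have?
4.4204e+14 Hz

Using the wave equation: c = fλ

Solving for frequency:
f = c/λ = (3×10⁸ m/s) / (678.2×10⁻⁹ m)
f = 4.4204e+14 Hz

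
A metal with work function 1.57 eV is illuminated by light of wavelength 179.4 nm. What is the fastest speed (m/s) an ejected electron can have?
1.3707e+06 m/s

First, find the maximum kinetic energy:
E_photon = hc/λ = 6.9110 eV
KE_max = E_photon - φ = 6.9110 - 1.57 = 5.3410 eV

Convert to Joules: KE_max = 5.3410 × 1.602×10⁻¹⁹ J = 8.5573e-19 J

Then use KE = ½mv² to find velocity:
v = √(2·KE/m) = √(2 × 8.5573e-19 J / 9.109e-31 kg)
v = 1.3707e+06 m/s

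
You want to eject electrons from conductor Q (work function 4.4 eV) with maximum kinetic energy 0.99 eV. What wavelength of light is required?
230.03 nm

From Einstein's equation: KE_max = hc/λ - φ

Rearranging for λ:
hc/λ = KE_max + φ
λ = hc/(KE_max + φ)

Required photon energy:
E_photon = KE_max + φ = 0.99 + 4.4 = 5.39 eV

Required wavelength:
λ = hc/E_photon = (6.626×10⁻³⁴)(3×10⁸) / (5.39 × 1.602×10⁻¹⁹)
λ = 230.03 nm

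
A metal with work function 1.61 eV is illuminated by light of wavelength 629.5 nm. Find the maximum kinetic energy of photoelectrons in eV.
0.3596 eV

Using Einstein's photoelectric equation: KE_max = hf - φ = hc/λ - φ

First, calculate the photon energy:
E_photon = hc/λ = (6.626×10⁻³⁴ J·s)(3×10⁸ m/s) / (629.5×10⁻⁹ m)
E_photon = 1.9696 eV

Then, the maximum kinetic energy:
KE_max = E_photon - φ = 1.9696 eV - 1.61 eV = 0.3596 eV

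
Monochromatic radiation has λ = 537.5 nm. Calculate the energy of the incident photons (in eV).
2.3067 eV

Using E = hf = hc/λ:

E = hc/λ = (6.626×10⁻³⁴ J·s)(3×10⁸ m/s) / (537.5×10⁻⁹ m)
E = 2.3067 eV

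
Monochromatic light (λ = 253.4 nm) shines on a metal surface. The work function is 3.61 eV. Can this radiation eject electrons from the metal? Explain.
Yes

For photoemission, the photon energy must exceed the work function.

Photon energy: E = hc/λ = 4.8928 eV
Work function: φ = 3.61 eV

Since E_photon (4.8928 eV) > φ (3.61 eV), photoemission WILL occur.
The threshold wavelength is λ₀ = hc/φ = 343.4 nm.
Since 253.4 nm < 343.4 nm, the light has sufficient energy.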